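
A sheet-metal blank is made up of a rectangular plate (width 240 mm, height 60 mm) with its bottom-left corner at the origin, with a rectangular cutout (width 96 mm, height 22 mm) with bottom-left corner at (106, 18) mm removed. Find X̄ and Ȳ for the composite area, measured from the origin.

X̄ = 114.16 mm, Ȳ = 30.17 mm

Part | A | x̄ᵢ | ȳᵢ | A·x̄ᵢ | A·ȳᵢ
plate | 14400.00 | 120.00 | 30.00 | 1728000.00 | 432000.00
hole | -2112.00 | 154.00 | 29.00 | -325248.00 | -61248.00
Σ | 12288.00 |  |  | 1402752.00 | 370752.00
X̄ = 1402752.00 / 12288.00 = 114.16 mm
Ȳ = 370752.00 / 12288.00 = 30.17 mm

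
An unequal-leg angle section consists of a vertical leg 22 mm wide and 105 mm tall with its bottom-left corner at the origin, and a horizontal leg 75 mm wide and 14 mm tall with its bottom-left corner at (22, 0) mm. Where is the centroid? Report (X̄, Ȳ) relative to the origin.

X̄ = 26.16 mm, Ȳ = 38.28 mm

vertical leg: A = 22 × 105 = 2310.00, centroid at (11.00, 52.50).
horizontal leg: A = 75 × 14 = 1050.00, centroid at (59.50, 7.00).
ΣA = 3360.00 mm², ΣAX̄ = 87885.00 mm³, ΣAȲ = 128625.00 mm³.
X̄ = 87885.00/3360.00 = 26.16 mm; Ȳ = 128625.00/3360.00 = 38.28 mm.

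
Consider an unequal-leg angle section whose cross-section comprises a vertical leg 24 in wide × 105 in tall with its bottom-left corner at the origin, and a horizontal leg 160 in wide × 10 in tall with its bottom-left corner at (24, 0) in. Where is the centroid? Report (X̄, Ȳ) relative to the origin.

X̄ = 47.73 in, Ȳ = 34.05 in

vertical leg: A = 24 × 105 = 2520.00, centroid at (12.00, 52.50).
horizontal leg: A = 160 × 10 = 1600.00, centroid at (104.00, 5.00).
ΣA = 4120.00 in²
ΣAX̄ = (2520.00)(12.00) + (1600.00)(104.00) = 196640.00 in³
ΣAȲ = (2520.00)(52.50) + (1600.00)(5.00) = 140300.00 in³
X̄ = 196640.00 / 4120.00 = 47.73 in
Ȳ = 140300.00 / 4120.00 = 34.05 in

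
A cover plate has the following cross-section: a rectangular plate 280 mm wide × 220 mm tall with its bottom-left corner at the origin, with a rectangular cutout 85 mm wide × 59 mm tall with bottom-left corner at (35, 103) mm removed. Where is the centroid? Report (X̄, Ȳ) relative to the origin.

X̄ = 145.54 mm, Ȳ = 108.01 mm

plate: A = 280 × 220 = 61600.00, centroid at (140.00, 110.00).
hole: A = −(85 × 59) = -5015.00, centroid at (77.50, 132.50).
ΣA = 56585.00 mm²
ΣAX̄ = (61600.00)(140.00) + (-5015.00)(77.50) = 8235337.50 mm³
ΣAȲ = (61600.00)(110.00) + (-5015.00)(132.50) = 6111512.50 mm³
X̄ = 8235337.50 / 56585.00 = 145.54 mm
Ȳ = 6111512.50 / 56585.00 = 108.01 mm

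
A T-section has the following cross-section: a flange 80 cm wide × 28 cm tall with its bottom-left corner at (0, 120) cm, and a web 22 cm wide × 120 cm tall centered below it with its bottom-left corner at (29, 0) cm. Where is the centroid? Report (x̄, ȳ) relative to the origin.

web: A = 22 × 120 = 2640.00, centroid at (40.00, 60.00).
flange: A = 80 × 28 = 2240.00, centroid at (40.00, 134.00).
ΣA = 4880.00 cm²
ΣAx̄ = (2640.00)(40.00) + (2240.00)(40.00) = 195200.00 cm³
ΣAȳ = (2640.00)(60.00) + (2240.00)(134.00) = 458560.00 cm³
x̄ = 195200.00 / 4880.00 = 40.00 cm
ȳ = 458560.00 / 4880.00 = 93.97 cm

x̄ = 40.00 cm, ȳ = 93.97 cm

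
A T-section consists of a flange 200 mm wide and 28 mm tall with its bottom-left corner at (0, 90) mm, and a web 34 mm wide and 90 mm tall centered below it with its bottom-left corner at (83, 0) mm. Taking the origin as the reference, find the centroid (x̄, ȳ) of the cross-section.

x̄ = 100.00 mm, ȳ = 83.15 mm

web: A = 34 × 90 = 3060.00, centroid at (100.00, 45.00).
flange: A = 200 × 28 = 5600.00, centroid at (100.00, 104.00).
ΣA = 8660.00 mm²
ΣAx̄ = (3060.00)(100.00) + (5600.00)(100.00) = 866000.00 mm³
ΣAȳ = (3060.00)(45.00) + (5600.00)(104.00) = 720100.00 mm³
x̄ = 866000.00 / 8660.00 = 100.00 mm
ȳ = 720100.00 / 8660.00 = 83.15 mm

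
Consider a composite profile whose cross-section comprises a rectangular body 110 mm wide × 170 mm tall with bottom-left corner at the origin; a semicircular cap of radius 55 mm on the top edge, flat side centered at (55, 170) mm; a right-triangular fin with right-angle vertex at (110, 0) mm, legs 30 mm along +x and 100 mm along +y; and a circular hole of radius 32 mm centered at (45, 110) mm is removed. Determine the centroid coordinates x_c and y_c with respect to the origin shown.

x_c = 60.97 mm, y_c = 101.42 mm

rectangular body: A = 110 × 170 = 18700.00, centroid at (55.00, 85.00).
semicircular top: A = ½π·55² = 4751.66, centroid at (55.00, 193.34).
triangular fin: A = ½·30·100 = 1500.00, centroid at (120.00, 33.33).
hole: A = −π·32² = -3216.99, centroid at (45.00, 110.00).
ΣA = 21734.67 mm², ΣAx_c = 1325076.65 mm³, ΣAy_c = 2204329.68 mm³.
x_c = 1325076.65/21734.67 = 60.97 mm; y_c = 2204329.68/21734.67 = 101.42 mm.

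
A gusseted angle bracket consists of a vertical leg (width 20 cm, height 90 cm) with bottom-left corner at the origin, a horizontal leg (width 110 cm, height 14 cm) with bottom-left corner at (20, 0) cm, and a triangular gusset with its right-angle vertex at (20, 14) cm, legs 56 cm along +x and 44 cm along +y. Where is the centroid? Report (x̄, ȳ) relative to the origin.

x̄ = 39.62 cm, ȳ = 27.80 cm

vertical leg: A = 20 × 90 = 1800.00, centroid at (10.00, 45.00).
horizontal leg: A = 110 × 14 = 1540.00, centroid at (75.00, 7.00).
gusset: A = ½·56·44 = 1232.00, centroid at (38.67, 28.67).
ΣA = 4572.00 cm²
ΣAx̄ = (1800.00)(10.00) + (1540.00)(75.00) + (1232.00)(38.67) = 181137.33 cm³
ΣAȳ = (1800.00)(45.00) + (1540.00)(7.00) + (1232.00)(28.67) = 127097.33 cm³
x̄ = 181137.33 / 4572.00 = 39.62 cm
ȳ = 127097.33 / 4572.00 = 27.80 cm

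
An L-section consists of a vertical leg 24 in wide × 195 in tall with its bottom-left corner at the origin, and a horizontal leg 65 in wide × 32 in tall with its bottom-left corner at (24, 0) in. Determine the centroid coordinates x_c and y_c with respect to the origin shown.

Part | A | x̄ᵢ | ȳᵢ | A·x̄ᵢ | A·ȳᵢ
vertical leg | 4680.00 | 12.00 | 97.50 | 56160.00 | 456300.00
horizontal leg | 2080.00 | 56.50 | 16.00 | 117520.00 | 33280.00
Σ | 6760.00 |  |  | 173680.00 | 489580.00
x_c = 173680.00 / 6760.00 = 25.69 in
y_c = 489580.00 / 6760.00 = 72.42 in

x_c = 25.69 in, y_c = 72.42 in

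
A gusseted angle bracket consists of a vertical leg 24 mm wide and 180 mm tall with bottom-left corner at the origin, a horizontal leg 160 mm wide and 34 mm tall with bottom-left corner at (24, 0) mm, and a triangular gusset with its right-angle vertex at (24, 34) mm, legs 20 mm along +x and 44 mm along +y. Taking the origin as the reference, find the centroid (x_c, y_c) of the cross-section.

x_c = 61.87 mm, y_c = 49.28 mm

Part | A | x̄ᵢ | ȳᵢ | A·x̄ᵢ | A·ȳᵢ
vertical leg | 4320.00 | 12.00 | 90.00 | 51840.00 | 388800.00
horizontal leg | 5440.00 | 104.00 | 17.00 | 565760.00 | 92480.00
gusset | 440.00 | 30.67 | 48.67 | 13493.33 | 21413.33
Σ | 10200.00 |  |  | 631093.33 | 502693.33
x_c = 631093.33 / 10200.00 = 61.87 mm
y_c = 502693.33 / 10200.00 = 49.28 mm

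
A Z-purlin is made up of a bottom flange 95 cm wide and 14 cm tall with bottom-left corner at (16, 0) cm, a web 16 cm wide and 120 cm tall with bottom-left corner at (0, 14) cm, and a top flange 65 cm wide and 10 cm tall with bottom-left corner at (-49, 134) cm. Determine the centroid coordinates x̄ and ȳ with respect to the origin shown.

Part | A | x̄ᵢ | ȳᵢ | A·x̄ᵢ | A·ȳᵢ
bottom flange | 1330.00 | 63.50 | 7.00 | 84455.00 | 9310.00
web | 1920.00 | 8.00 | 74.00 | 15360.00 | 142080.00
top flange | 650.00 | -16.50 | 139.00 | -10725.00 | 90350.00
Σ | 3900.00 |  |  | 89090.00 | 241740.00
x̄ = 89090.00 / 3900.00 = 22.84 cm
ȳ = 241740.00 / 3900.00 = 61.98 cm

x̄ = 22.84 cm, ȳ = 61.98 cm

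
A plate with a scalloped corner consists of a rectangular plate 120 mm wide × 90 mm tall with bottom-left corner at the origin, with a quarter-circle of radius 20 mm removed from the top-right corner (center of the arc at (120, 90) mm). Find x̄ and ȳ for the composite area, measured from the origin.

x̄ = 58.46 mm, ȳ = 43.91 mm

plate: A = 120 × 90 = 10800.00, centroid at (60.00, 45.00).
removed quarter-circle: A = −¼π·20² = -314.16, centroid at (111.51, 81.51).
ΣA = 10485.84 mm²
ΣAx̄ = (10800.00)(60.00) + (-314.16)(111.51) = 612967.55 mm³
ΣAȳ = (10800.00)(45.00) + (-314.16)(81.51) = 460392.33 mm³
x̄ = 612967.55 / 10485.84 = 58.46 mm
ȳ = 460392.33 / 10485.84 = 43.91 mm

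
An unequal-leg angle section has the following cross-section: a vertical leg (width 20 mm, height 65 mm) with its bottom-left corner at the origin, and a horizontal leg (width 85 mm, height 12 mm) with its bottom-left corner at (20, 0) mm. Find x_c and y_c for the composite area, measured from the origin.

vertical leg: A = 20 × 65 = 1300.00, centroid at (10.00, 32.50).
horizontal leg: A = 85 × 12 = 1020.00, centroid at (62.50, 6.00).
ΣA = 2320.00 mm²
ΣAx_c = (1300.00)(10.00) + (1020.00)(62.50) = 76750.00 mm³
ΣAy_c = (1300.00)(32.50) + (1020.00)(6.00) = 48370.00 mm³
x_c = 76750.00 / 2320.00 = 33.08 mm
y_c = 48370.00 / 2320.00 = 20.85 mm

x_c = 33.08 mm, y_c = 20.85 mm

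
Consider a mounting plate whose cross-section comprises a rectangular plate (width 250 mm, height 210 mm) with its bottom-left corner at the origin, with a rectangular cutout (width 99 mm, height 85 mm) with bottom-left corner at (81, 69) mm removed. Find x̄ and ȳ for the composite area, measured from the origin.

x̄ = 123.95 mm, ȳ = 103.76 mm

Part | A | x̄ᵢ | ȳᵢ | A·x̄ᵢ | A·ȳᵢ
plate | 52500.00 | 125.00 | 105.00 | 6562500.00 | 5512500.00
hole | -8415.00 | 130.50 | 111.50 | -1098157.50 | -938272.50
Σ | 44085.00 |  |  | 5464342.50 | 4574227.50
x̄ = 5464342.50 / 44085.00 = 123.95 mm
ȳ = 4574227.50 / 44085.00 = 103.76 mm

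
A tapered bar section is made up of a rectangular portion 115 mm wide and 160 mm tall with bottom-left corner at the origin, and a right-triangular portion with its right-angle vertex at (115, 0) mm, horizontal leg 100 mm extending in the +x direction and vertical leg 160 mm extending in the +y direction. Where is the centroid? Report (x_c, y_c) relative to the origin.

x_c = 85.03 mm, y_c = 71.92 mm

rectangular portion: A = 115 × 160 = 18400.00, centroid at (57.50, 80.00).
triangular portion: A = ½·100·160 = 8000.00, centroid at (148.33, 53.33).
ΣA = 26400.00 mm²
ΣAx_c = (18400.00)(57.50) + (8000.00)(148.33) = 2244666.67 mm³
ΣAy_c = (18400.00)(80.00) + (8000.00)(53.33) = 1898666.67 mm³
x_c = 2244666.67 / 26400.00 = 85.03 mm
y_c = 1898666.67 / 26400.00 = 71.92 mm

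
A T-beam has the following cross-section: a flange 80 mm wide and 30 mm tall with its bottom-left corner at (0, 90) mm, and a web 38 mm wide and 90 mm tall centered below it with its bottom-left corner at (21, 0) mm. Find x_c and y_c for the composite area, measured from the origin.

x_c = 40.00 mm, y_c = 69.74 mm

web: A = 38 × 90 = 3420.00, centroid at (40.00, 45.00).
flange: A = 80 × 30 = 2400.00, centroid at (40.00, 105.00).
ΣA = 5820.00 mm², ΣAx_c = 232800.00 mm³, ΣAy_c = 405900.00 mm³.
x_c = 232800.00/5820.00 = 40.00 mm; y_c = 405900.00/5820.00 = 69.74 mm.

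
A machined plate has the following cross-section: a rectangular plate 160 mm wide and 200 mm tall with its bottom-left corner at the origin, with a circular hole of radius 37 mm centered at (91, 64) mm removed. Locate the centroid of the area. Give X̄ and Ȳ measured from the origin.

X̄ = 78.29 mm, Ȳ = 105.59 mm

plate: A = 160 × 200 = 32000.00, centroid at (80.00, 100.00).
hole: A = −π·37² = -4300.84, centroid at (91.00, 64.00).
ΣA = 27699.16 mm²
ΣAX̄ = (32000.00)(80.00) + (-4300.84)(91.00) = 2168623.53 mm³
ΣAȲ = (32000.00)(100.00) + (-4300.84)(64.00) = 2924746.22 mm³
X̄ = 2168623.53 / 27699.16 = 78.29 mm
Ȳ = 2924746.22 / 27699.16 = 105.59 mm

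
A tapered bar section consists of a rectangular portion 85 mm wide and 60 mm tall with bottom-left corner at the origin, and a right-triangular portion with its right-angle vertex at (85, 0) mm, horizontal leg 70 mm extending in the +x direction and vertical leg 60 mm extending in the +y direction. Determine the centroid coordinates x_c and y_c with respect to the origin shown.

rectangular portion: A = 85 × 60 = 5100.00, centroid at (42.50, 30.00).
triangular portion: A = ½·70·60 = 2100.00, centroid at (108.33, 20.00).
ΣA = 7200.00 mm², ΣAx_c = 444250.00 mm³, ΣAy_c = 195000.00 mm³.
x_c = 444250.00/7200.00 = 61.70 mm; y_c = 195000.00/7200.00 = 27.08 mm.

x_c = 61.70 mm, y_c = 27.08 mm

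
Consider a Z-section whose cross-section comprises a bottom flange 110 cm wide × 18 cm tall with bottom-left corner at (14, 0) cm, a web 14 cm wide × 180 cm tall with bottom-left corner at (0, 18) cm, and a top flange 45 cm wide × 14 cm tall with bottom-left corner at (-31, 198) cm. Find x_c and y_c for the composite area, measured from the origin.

x_c = 29.03 cm, y_c = 81.70 cm

bottom flange: A = 110 × 18 = 1980.00, centroid at (69.00, 9.00).
web: A = 14 × 180 = 2520.00, centroid at (7.00, 108.00).
top flange: A = 45 × 14 = 630.00, centroid at (-8.50, 205.00).
ΣA = 5130.00 cm², ΣAx_c = 148905.00 cm³, ΣAy_c = 419130.00 cm³.
x_c = 148905.00/5130.00 = 29.03 cm; y_c = 419130.00/5130.00 = 81.70 cm.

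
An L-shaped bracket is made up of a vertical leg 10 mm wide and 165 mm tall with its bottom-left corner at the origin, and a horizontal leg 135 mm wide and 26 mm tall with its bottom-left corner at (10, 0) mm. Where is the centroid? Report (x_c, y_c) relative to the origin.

x_c = 54.32 mm, y_c = 35.22 mm

vertical leg: A = 10 × 165 = 1650.00, centroid at (5.00, 82.50).
horizontal leg: A = 135 × 26 = 3510.00, centroid at (77.50, 13.00).
ΣA = 5160.00 mm², ΣAx_c = 280275.00 mm³, ΣAy_c = 181755.00 mm³.
x_c = 280275.00/5160.00 = 54.32 mm; y_c = 181755.00/5160.00 = 35.22 mm.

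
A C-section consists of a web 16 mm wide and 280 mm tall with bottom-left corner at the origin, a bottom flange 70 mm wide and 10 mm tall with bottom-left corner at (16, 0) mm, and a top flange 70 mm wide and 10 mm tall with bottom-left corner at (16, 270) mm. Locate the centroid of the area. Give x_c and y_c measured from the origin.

x_c = 18.24 mm, y_c = 140.00 mm

web: A = 16 × 280 = 4480.00, centroid at (8.00, 140.00).
bottom flange: A = 70 × 10 = 700.00, centroid at (51.00, 5.00).
top flange: A = 70 × 10 = 700.00, centroid at (51.00, 275.00).
ΣA = 5880.00 mm²
ΣAx_c = (4480.00)(8.00) + (700.00)(51.00) + (700.00)(51.00) = 107240.00 mm³
ΣAy_c = (4480.00)(140.00) + (700.00)(5.00) + (700.00)(275.00) = 823200.00 mm³
x_c = 107240.00 / 5880.00 = 18.24 mm
y_c = 823200.00 / 5880.00 = 140.00 mm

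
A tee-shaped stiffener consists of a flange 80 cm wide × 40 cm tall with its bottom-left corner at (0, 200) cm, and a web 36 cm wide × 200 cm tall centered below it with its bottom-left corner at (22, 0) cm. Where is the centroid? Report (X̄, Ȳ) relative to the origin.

web: A = 36 × 200 = 7200.00, centroid at (40.00, 100.00).
flange: A = 80 × 40 = 3200.00, centroid at (40.00, 220.00).
ΣA = 10400.00 cm², ΣAX̄ = 416000.00 cm³, ΣAȲ = 1424000.00 cm³.
X̄ = 416000.00/10400.00 = 40.00 cm; Ȳ = 1424000.00/10400.00 = 136.92 cm.

X̄ = 40.00 cm, Ȳ = 136.92 cm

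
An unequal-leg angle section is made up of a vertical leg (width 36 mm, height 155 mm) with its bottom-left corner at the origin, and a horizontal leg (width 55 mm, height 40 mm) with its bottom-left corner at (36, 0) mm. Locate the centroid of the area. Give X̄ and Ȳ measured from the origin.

vertical leg: A = 36 × 155 = 5580.00, centroid at (18.00, 77.50).
horizontal leg: A = 55 × 40 = 2200.00, centroid at (63.50, 20.00).
ΣA = 7780.00 mm², ΣAX̄ = 240140.00 mm³, ΣAȲ = 476450.00 mm³.
X̄ = 240140.00/7780.00 = 30.87 mm; Ȳ = 476450.00/7780.00 = 61.24 mm.

X̄ = 30.87 mm, Ȳ = 61.24 mm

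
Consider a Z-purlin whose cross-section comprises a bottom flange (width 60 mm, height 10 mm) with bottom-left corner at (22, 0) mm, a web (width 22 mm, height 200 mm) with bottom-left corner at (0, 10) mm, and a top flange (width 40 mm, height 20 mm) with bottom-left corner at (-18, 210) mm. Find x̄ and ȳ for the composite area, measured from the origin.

bottom flange: A = 60 × 10 = 600.00, centroid at (52.00, 5.00).
web: A = 22 × 200 = 4400.00, centroid at (11.00, 110.00).
top flange: A = 40 × 20 = 800.00, centroid at (2.00, 220.00).
ΣA = 5800.00 mm², ΣAx̄ = 81200.00 mm³, ΣAȳ = 663000.00 mm³.
x̄ = 81200.00/5800.00 = 14.00 mm; ȳ = 663000.00/5800.00 = 114.31 mm.

x̄ = 14.00 mm, ȳ = 114.31 mm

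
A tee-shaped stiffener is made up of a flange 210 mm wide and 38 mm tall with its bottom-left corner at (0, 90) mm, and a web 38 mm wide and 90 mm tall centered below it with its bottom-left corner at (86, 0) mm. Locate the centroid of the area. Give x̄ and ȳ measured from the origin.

Part | A | x̄ᵢ | ȳᵢ | A·x̄ᵢ | A·ȳᵢ
web | 3420.00 | 105.00 | 45.00 | 359100.00 | 153900.00
flange | 7980.00 | 105.00 | 109.00 | 837900.00 | 869820.00
Σ | 11400.00 |  |  | 1197000.00 | 1023720.00
x̄ = 1197000.00 / 11400.00 = 105.00 mm
ȳ = 1023720.00 / 11400.00 = 89.80 mm

x̄ = 105.00 mm, ȳ = 89.80 mm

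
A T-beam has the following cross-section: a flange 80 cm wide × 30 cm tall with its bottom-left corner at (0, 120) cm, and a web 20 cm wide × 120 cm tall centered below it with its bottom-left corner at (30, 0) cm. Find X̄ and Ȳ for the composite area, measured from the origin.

X̄ = 40.00 cm, Ȳ = 97.50 cm

web: A = 20 × 120 = 2400.00, centroid at (40.00, 60.00).
flange: A = 80 × 30 = 2400.00, centroid at (40.00, 135.00).
ΣA = 4800.00 cm²
ΣAX̄ = (2400.00)(40.00) + (2400.00)(40.00) = 192000.00 cm³
ΣAȲ = (2400.00)(60.00) + (2400.00)(135.00) = 468000.00 cm³
X̄ = 192000.00 / 4800.00 = 40.00 cm
Ȳ = 468000.00 / 4800.00 = 97.50 cm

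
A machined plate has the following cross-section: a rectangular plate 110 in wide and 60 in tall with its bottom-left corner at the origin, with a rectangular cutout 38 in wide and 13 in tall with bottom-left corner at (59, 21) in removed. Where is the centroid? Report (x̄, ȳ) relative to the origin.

plate: A = 110 × 60 = 6600.00, centroid at (55.00, 30.00).
hole: A = −(38 × 13) = -494.00, centroid at (78.00, 27.50).
ΣA = 6106.00 in²
ΣAx̄ = (6600.00)(55.00) + (-494.00)(78.00) = 324468.00 in³
ΣAȳ = (6600.00)(30.00) + (-494.00)(27.50) = 184415.00 in³
x̄ = 324468.00 / 6106.00 = 53.14 in
ȳ = 184415.00 / 6106.00 = 30.20 in

x̄ = 53.14 in, ȳ = 30.20 in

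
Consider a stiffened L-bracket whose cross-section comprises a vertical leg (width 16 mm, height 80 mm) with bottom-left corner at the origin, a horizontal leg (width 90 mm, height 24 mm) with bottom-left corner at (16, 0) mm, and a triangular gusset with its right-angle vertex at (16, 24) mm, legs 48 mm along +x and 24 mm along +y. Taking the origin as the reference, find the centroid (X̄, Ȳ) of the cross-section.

vertical leg: A = 16 × 80 = 1280.00, centroid at (8.00, 40.00).
horizontal leg: A = 90 × 24 = 2160.00, centroid at (61.00, 12.00).
gusset: A = ½·48·24 = 576.00, centroid at (32.00, 32.00).
ΣA = 4016.00 mm², ΣAX̄ = 160432.00 mm³, ΣAȲ = 95552.00 mm³.
X̄ = 160432.00/4016.00 = 39.95 mm; Ȳ = 95552.00/4016.00 = 23.79 mm.

X̄ = 39.95 mm, Ȳ = 23.79 mm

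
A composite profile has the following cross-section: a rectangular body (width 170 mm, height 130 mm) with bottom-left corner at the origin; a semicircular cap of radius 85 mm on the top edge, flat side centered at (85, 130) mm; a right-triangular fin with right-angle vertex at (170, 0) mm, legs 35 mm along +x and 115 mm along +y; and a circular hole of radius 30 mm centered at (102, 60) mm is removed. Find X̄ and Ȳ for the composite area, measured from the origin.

X̄ = 89.49 mm, Ȳ = 98.94 mm

Part | A | x̄ᵢ | ȳᵢ | A·x̄ᵢ | A·ȳᵢ
rectangular body | 22100.00 | 85.00 | 65.00 | 1878500.00 | 1436500.00
semicircular top | 11349.00 | 85.00 | 166.08 | 964665.29 | 1884787.12
triangular fin | 2012.50 | 181.67 | 38.33 | 365604.17 | 77145.83
hole | -2827.43 | 102.00 | 60.00 | -288398.21 | -169646.00
Σ | 32634.07 |  |  | 2920371.26 | 3228786.95
X̄ = 2920371.26 / 32634.07 = 89.49 mm
Ȳ = 3228786.95 / 32634.07 = 98.94 mm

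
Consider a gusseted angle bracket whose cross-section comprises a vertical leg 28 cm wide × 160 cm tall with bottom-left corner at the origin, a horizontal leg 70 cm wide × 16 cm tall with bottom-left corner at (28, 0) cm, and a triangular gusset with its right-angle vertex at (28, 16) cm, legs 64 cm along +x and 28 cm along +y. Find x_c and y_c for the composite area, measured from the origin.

x_c = 27.32 cm, y_c = 60.05 cm

vertical leg: A = 28 × 160 = 4480.00, centroid at (14.00, 80.00).
horizontal leg: A = 70 × 16 = 1120.00, centroid at (63.00, 8.00).
gusset: A = ½·64·28 = 896.00, centroid at (49.33, 25.33).
ΣA = 6496.00 cm²
ΣAx_c = (4480.00)(14.00) + (1120.00)(63.00) + (896.00)(49.33) = 177482.67 cm³
ΣAy_c = (4480.00)(80.00) + (1120.00)(8.00) + (896.00)(25.33) = 390058.67 cm³
x_c = 177482.67 / 6496.00 = 27.32 cm
y_c = 390058.67 / 6496.00 = 60.05 cm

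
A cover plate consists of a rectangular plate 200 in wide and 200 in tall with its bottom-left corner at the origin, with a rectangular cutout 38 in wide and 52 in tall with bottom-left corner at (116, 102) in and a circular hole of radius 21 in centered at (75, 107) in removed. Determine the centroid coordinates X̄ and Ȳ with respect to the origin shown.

X̄ = 99.06 in, Ȳ = 98.23 in

Part | A | x̄ᵢ | ȳᵢ | A·x̄ᵢ | A·ȳᵢ
plate | 40000.00 | 100.00 | 100.00 | 4000000.00 | 4000000.00
hole 1 | -1976.00 | 135.00 | 128.00 | -266760.00 | -252928.00
hole 2 | -1385.44 | 75.00 | 107.00 | -103908.18 | -148242.33
Σ | 36638.56 |  |  | 3629331.82 | 3598829.67
X̄ = 3629331.82 / 36638.56 = 99.06 in
Ȳ = 3598829.67 / 36638.56 = 98.23 in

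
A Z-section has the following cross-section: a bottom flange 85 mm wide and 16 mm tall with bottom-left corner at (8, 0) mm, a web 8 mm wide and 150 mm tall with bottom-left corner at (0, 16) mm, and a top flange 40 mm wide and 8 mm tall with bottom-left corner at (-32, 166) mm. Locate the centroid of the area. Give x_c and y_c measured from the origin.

Part | A | x̄ᵢ | ȳᵢ | A·x̄ᵢ | A·ȳᵢ
bottom flange | 1360.00 | 50.50 | 8.00 | 68680.00 | 10880.00
web | 1200.00 | 4.00 | 91.00 | 4800.00 | 109200.00
top flange | 320.00 | -12.00 | 170.00 | -3840.00 | 54400.00
Σ | 2880.00 |  |  | 69640.00 | 174480.00
x_c = 69640.00 / 2880.00 = 24.18 mm
y_c = 174480.00 / 2880.00 = 60.58 mm

x_c = 24.18 mm, y_c = 60.58 mm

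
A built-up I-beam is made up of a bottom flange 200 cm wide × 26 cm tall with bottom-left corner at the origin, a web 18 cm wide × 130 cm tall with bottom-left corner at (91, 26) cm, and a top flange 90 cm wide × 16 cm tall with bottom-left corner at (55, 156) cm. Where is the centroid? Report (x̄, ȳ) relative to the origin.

bottom flange: A = 200 × 26 = 5200.00, centroid at (100.00, 13.00).
web: A = 18 × 130 = 2340.00, centroid at (100.00, 91.00).
top flange: A = 90 × 16 = 1440.00, centroid at (100.00, 164.00).
ΣA = 8980.00 cm²
ΣAx̄ = (5200.00)(100.00) + (2340.00)(100.00) + (1440.00)(100.00) = 898000.00 cm³
ΣAȳ = (5200.00)(13.00) + (2340.00)(91.00) + (1440.00)(164.00) = 516700.00 cm³
x̄ = 898000.00 / 8980.00 = 100.00 cm
ȳ = 516700.00 / 8980.00 = 57.54 cm

x̄ = 100.00 cm, ȳ = 57.54 cm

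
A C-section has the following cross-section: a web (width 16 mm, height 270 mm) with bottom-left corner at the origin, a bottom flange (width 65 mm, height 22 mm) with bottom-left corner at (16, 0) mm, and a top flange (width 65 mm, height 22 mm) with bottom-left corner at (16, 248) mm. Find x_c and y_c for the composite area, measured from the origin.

web: A = 16 × 270 = 4320.00, centroid at (8.00, 135.00).
bottom flange: A = 65 × 22 = 1430.00, centroid at (48.50, 11.00).
top flange: A = 65 × 22 = 1430.00, centroid at (48.50, 259.00).
ΣA = 7180.00 mm², ΣAx_c = 173270.00 mm³, ΣAy_c = 969300.00 mm³.
x_c = 173270.00/7180.00 = 24.13 mm; y_c = 969300.00/7180.00 = 135.00 mm.

x_c = 24.13 mm, y_c = 135.00 mm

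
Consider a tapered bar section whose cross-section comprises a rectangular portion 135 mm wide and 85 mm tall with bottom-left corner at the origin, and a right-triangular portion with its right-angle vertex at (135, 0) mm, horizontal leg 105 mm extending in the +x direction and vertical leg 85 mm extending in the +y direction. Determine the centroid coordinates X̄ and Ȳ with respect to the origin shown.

rectangular portion: A = 135 × 85 = 11475.00, centroid at (67.50, 42.50).
triangular portion: A = ½·105·85 = 4462.50, centroid at (170.00, 28.33).
ΣA = 15937.50 mm²
ΣAX̄ = (11475.00)(67.50) + (4462.50)(170.00) = 1533187.50 mm³
ΣAȲ = (11475.00)(42.50) + (4462.50)(28.33) = 614125.00 mm³
X̄ = 1533187.50 / 15937.50 = 96.20 mm
Ȳ = 614125.00 / 15937.50 = 38.53 mm

X̄ = 96.20 mm, Ȳ = 38.53 mm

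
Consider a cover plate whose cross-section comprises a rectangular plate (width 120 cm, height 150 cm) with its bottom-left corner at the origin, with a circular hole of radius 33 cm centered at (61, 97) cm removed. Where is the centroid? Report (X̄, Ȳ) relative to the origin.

plate: A = 120 × 150 = 18000.00, centroid at (60.00, 75.00).
hole: A = −π·33² = -3421.19, centroid at (61.00, 97.00).
ΣA = 14578.81 cm², ΣAX̄ = 871307.14 cm³, ΣAȲ = 1018144.14 cm³.
X̄ = 871307.14/14578.81 = 59.77 cm; Ȳ = 1018144.14/14578.81 = 69.84 cm.

X̄ = 59.77 cm, Ȳ = 69.84 cm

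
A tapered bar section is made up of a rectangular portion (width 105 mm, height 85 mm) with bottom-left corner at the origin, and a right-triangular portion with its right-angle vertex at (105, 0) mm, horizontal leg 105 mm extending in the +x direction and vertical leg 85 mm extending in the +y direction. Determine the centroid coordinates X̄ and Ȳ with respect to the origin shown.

rectangular portion: A = 105 × 85 = 8925.00, centroid at (52.50, 42.50).
triangular portion: A = ½·105·85 = 4462.50, centroid at (140.00, 28.33).
ΣA = 13387.50 mm²
ΣAX̄ = (8925.00)(52.50) + (4462.50)(140.00) = 1093312.50 mm³
ΣAȲ = (8925.00)(42.50) + (4462.50)(28.33) = 505750.00 mm³
X̄ = 1093312.50 / 13387.50 = 81.67 mm
Ȳ = 505750.00 / 13387.50 = 37.78 mm

X̄ = 81.67 mm, Ȳ = 37.78 mm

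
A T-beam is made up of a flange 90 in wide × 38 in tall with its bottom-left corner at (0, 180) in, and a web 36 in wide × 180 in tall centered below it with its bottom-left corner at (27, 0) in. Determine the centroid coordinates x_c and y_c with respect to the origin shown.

web: A = 36 × 180 = 6480.00, centroid at (45.00, 90.00).
flange: A = 90 × 38 = 3420.00, centroid at (45.00, 199.00).
ΣA = 9900.00 in², ΣAx_c = 445500.00 in³, ΣAy_c = 1263780.00 in³.
x_c = 445500.00/9900.00 = 45.00 in; y_c = 1263780.00/9900.00 = 127.65 in.

x_c = 45.00 in, y_c = 127.65 in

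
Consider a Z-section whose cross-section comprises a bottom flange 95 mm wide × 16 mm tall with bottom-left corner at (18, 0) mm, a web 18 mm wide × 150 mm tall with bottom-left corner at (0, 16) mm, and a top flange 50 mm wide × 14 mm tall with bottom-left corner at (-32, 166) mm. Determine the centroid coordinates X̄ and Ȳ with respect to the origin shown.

X̄ = 24.18 mm, Ȳ = 77.02 mm

Part | A | x̄ᵢ | ȳᵢ | A·x̄ᵢ | A·ȳᵢ
bottom flange | 1520.00 | 65.50 | 8.00 | 99560.00 | 12160.00
web | 2700.00 | 9.00 | 91.00 | 24300.00 | 245700.00
top flange | 700.00 | -7.00 | 173.00 | -4900.00 | 121100.00
Σ | 4920.00 |  |  | 118960.00 | 378960.00
X̄ = 118960.00 / 4920.00 = 24.18 mm
Ȳ = 378960.00 / 4920.00 = 77.02 mm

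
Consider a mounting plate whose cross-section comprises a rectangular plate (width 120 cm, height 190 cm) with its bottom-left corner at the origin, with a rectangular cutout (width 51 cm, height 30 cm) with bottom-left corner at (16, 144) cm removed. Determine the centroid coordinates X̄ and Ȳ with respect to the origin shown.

Part | A | x̄ᵢ | ȳᵢ | A·x̄ᵢ | A·ȳᵢ
plate | 22800.00 | 60.00 | 95.00 | 1368000.00 | 2166000.00
hole | -1530.00 | 41.50 | 159.00 | -63495.00 | -243270.00
Σ | 21270.00 |  |  | 1304505.00 | 1922730.00
X̄ = 1304505.00 / 21270.00 = 61.33 cm
Ȳ = 1922730.00 / 21270.00 = 90.40 cm

X̄ = 61.33 cm, Ȳ = 90.40 cm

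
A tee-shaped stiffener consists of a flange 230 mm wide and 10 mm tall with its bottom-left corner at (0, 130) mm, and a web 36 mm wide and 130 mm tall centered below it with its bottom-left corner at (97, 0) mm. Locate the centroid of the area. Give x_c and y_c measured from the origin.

x_c = 115.00 mm, y_c = 88.07 mm

web: A = 36 × 130 = 4680.00, centroid at (115.00, 65.00).
flange: A = 230 × 10 = 2300.00, centroid at (115.00, 135.00).
ΣA = 6980.00 mm²
ΣAx_c = (4680.00)(115.00) + (2300.00)(115.00) = 802700.00 mm³
ΣAy_c = (4680.00)(65.00) + (2300.00)(135.00) = 614700.00 mm³
x_c = 802700.00 / 6980.00 = 115.00 mm
y_c = 614700.00 / 6980.00 = 88.07 mm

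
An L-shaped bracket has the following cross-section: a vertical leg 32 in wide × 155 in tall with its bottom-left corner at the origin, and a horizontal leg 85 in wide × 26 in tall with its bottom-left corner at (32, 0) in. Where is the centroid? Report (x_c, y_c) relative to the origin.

Part | A | x̄ᵢ | ȳᵢ | A·x̄ᵢ | A·ȳᵢ
vertical leg | 4960.00 | 16.00 | 77.50 | 79360.00 | 384400.00
horizontal leg | 2210.00 | 74.50 | 13.00 | 164645.00 | 28730.00
Σ | 7170.00 |  |  | 244005.00 | 413130.00
x_c = 244005.00 / 7170.00 = 34.03 in
y_c = 413130.00 / 7170.00 = 57.62 in

x_c = 34.03 in, y_c = 57.62 in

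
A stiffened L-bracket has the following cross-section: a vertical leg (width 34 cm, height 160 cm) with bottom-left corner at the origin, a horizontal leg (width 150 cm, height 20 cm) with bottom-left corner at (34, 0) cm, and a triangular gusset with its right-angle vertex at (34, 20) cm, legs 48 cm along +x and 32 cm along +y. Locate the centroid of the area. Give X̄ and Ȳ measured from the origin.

Part | A | x̄ᵢ | ȳᵢ | A·x̄ᵢ | A·ȳᵢ
vertical leg | 5440.00 | 17.00 | 80.00 | 92480.00 | 435200.00
horizontal leg | 3000.00 | 109.00 | 10.00 | 327000.00 | 30000.00
gusset | 768.00 | 50.00 | 30.67 | 38400.00 | 23552.00
Σ | 9208.00 |  |  | 457880.00 | 488752.00
X̄ = 457880.00 / 9208.00 = 49.73 cm
Ȳ = 488752.00 / 9208.00 = 53.08 cm

X̄ = 49.73 cm, Ȳ = 53.08 cm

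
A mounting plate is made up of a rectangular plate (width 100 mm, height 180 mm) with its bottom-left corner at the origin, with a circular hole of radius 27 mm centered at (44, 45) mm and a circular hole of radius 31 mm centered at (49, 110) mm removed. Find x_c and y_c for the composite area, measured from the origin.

plate: A = 100 × 180 = 18000.00, centroid at (50.00, 90.00).
hole 1: A = −π·27² = -2290.22, centroid at (44.00, 45.00).
hole 2: A = −π·31² = -3019.07, centroid at (49.00, 110.00).
ΣA = 12690.71 mm², ΣAx_c = 651295.82 mm³, ΣAy_c = 1184842.29 mm³.
x_c = 651295.82/12690.71 = 51.32 mm; y_c = 1184842.29/12690.71 = 93.36 mm.

x_c = 51.32 mm, y_c = 93.36 mm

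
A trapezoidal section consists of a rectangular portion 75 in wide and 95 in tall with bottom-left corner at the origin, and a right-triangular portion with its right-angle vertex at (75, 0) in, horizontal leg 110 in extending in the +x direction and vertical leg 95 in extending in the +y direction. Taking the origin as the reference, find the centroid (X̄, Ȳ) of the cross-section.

X̄ = 68.88 in, Ȳ = 40.80 in

rectangular portion: A = 75 × 95 = 7125.00, centroid at (37.50, 47.50).
triangular portion: A = ½·110·95 = 5225.00, centroid at (111.67, 31.67).
ΣA = 12350.00 in²
ΣAX̄ = (7125.00)(37.50) + (5225.00)(111.67) = 850645.83 in³
ΣAȲ = (7125.00)(47.50) + (5225.00)(31.67) = 503895.83 in³
X̄ = 850645.83 / 12350.00 = 68.88 in
Ȳ = 503895.83 / 12350.00 = 40.80 in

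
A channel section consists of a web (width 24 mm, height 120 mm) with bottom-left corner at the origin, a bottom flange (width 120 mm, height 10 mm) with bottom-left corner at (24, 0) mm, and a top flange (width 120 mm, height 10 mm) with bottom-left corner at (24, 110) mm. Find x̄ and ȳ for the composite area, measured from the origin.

Part | A | x̄ᵢ | ȳᵢ | A·x̄ᵢ | A·ȳᵢ
web | 2880.00 | 12.00 | 60.00 | 34560.00 | 172800.00
bottom flange | 1200.00 | 84.00 | 5.00 | 100800.00 | 6000.00
top flange | 1200.00 | 84.00 | 115.00 | 100800.00 | 138000.00
Σ | 5280.00 |  |  | 236160.00 | 316800.00
x̄ = 236160.00 / 5280.00 = 44.73 mm
ȳ = 316800.00 / 5280.00 = 60.00 mm

x̄ = 44.73 mm, ȳ = 60.00 mm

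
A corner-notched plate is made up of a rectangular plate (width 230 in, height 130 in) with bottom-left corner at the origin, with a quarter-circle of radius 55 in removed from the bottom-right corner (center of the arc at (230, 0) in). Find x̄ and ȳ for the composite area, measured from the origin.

plate: A = 230 × 130 = 29900.00, centroid at (115.00, 65.00).
removed quarter-circle: A = −¼π·55² = -2375.83, centroid at (206.66, 23.34).
ΣA = 27524.17 in²
ΣAx̄ = (29900.00)(115.00) + (-2375.83)(206.66) = 2947517.56 in³
ΣAȳ = (29900.00)(65.00) + (-2375.83)(23.34) = 1888041.67 in³
x̄ = 2947517.56 / 27524.17 = 107.09 in
ȳ = 1888041.67 / 27524.17 = 68.60 in

x̄ = 107.09 in, ȳ = 68.60 in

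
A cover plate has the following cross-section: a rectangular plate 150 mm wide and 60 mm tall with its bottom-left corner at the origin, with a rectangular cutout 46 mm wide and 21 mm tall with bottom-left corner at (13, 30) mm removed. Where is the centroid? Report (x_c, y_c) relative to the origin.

x_c = 79.69 mm, y_c = 28.74 mm

plate: A = 150 × 60 = 9000.00, centroid at (75.00, 30.00).
hole: A = −(46 × 21) = -966.00, centroid at (36.00, 40.50).
ΣA = 8034.00 mm²
ΣAx_c = (9000.00)(75.00) + (-966.00)(36.00) = 640224.00 mm³
ΣAy_c = (9000.00)(30.00) + (-966.00)(40.50) = 230877.00 mm³
x_c = 640224.00 / 8034.00 = 79.69 mm
y_c = 230877.00 / 8034.00 = 28.74 mm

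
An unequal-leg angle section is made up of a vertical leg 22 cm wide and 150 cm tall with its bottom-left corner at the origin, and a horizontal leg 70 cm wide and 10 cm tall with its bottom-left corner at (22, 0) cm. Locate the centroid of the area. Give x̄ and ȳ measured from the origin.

x̄ = 19.05 cm, ȳ = 62.75 cm

vertical leg: A = 22 × 150 = 3300.00, centroid at (11.00, 75.00).
horizontal leg: A = 70 × 10 = 700.00, centroid at (57.00, 5.00).
ΣA = 4000.00 cm², ΣAx̄ = 76200.00 cm³, ΣAȳ = 251000.00 cm³.
x̄ = 76200.00/4000.00 = 19.05 cm; ȳ = 251000.00/4000.00 = 62.75 cm.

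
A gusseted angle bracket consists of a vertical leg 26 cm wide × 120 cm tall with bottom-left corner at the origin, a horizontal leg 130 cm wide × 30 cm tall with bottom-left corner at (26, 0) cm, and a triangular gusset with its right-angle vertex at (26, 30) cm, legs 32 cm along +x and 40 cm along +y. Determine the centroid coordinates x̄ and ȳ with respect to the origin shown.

vertical leg: A = 26 × 120 = 3120.00, centroid at (13.00, 60.00).
horizontal leg: A = 130 × 30 = 3900.00, centroid at (91.00, 15.00).
gusset: A = ½·32·40 = 640.00, centroid at (36.67, 43.33).
ΣA = 7660.00 cm²
ΣAx̄ = (3120.00)(13.00) + (3900.00)(91.00) + (640.00)(36.67) = 418926.67 cm³
ΣAȳ = (3120.00)(60.00) + (3900.00)(15.00) + (640.00)(43.33) = 273433.33 cm³
x̄ = 418926.67 / 7660.00 = 54.69 cm
ȳ = 273433.33 / 7660.00 = 35.70 cm

x̄ = 54.69 cm, ȳ = 35.70 cm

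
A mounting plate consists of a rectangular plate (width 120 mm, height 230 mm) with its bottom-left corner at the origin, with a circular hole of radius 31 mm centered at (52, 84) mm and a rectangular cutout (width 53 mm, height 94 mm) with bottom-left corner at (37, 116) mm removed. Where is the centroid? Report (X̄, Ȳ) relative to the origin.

X̄ = 60.34 mm, Ȳ = 107.57 mm

plate: A = 120 × 230 = 27600.00, centroid at (60.00, 115.00).
hole 1: A = −π·31² = -3019.07, centroid at (52.00, 84.00).
hole 2: A = −(53 × 94) = -4982.00, centroid at (63.50, 163.00).
ΣA = 19598.93 mm², ΣAX̄ = 1182651.33 mm³, ΣAȲ = 2108332.07 mm³.
X̄ = 1182651.33/19598.93 = 60.34 mm; Ȳ = 2108332.07/19598.93 = 107.57 mm.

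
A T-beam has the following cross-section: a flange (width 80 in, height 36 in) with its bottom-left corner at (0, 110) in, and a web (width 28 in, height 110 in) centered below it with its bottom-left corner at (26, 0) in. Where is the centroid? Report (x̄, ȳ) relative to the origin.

x̄ = 40.00 in, ȳ = 90.28 in

Part | A | x̄ᵢ | ȳᵢ | A·x̄ᵢ | A·ȳᵢ
web | 3080.00 | 40.00 | 55.00 | 123200.00 | 169400.00
flange | 2880.00 | 40.00 | 128.00 | 115200.00 | 368640.00
Σ | 5960.00 |  |  | 238400.00 | 538040.00
x̄ = 238400.00 / 5960.00 = 40.00 in
ȳ = 538040.00 / 5960.00 = 90.28 in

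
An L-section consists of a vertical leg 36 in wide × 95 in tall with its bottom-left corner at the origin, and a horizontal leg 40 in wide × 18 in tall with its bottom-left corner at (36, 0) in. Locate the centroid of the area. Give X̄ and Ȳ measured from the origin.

X̄ = 24.61 in, Ȳ = 40.80 in

vertical leg: A = 36 × 95 = 3420.00, centroid at (18.00, 47.50).
horizontal leg: A = 40 × 18 = 720.00, centroid at (56.00, 9.00).
ΣA = 4140.00 in²
ΣAX̄ = (3420.00)(18.00) + (720.00)(56.00) = 101880.00 in³
ΣAȲ = (3420.00)(47.50) + (720.00)(9.00) = 168930.00 in³
X̄ = 101880.00 / 4140.00 = 24.61 in
Ȳ = 168930.00 / 4140.00 = 40.80 in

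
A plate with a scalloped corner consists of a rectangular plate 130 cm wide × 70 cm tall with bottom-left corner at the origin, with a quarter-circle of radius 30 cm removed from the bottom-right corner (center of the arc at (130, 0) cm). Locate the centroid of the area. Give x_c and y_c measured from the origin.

plate: A = 130 × 70 = 9100.00, centroid at (65.00, 35.00).
removed quarter-circle: A = −¼π·30² = -706.86, centroid at (117.27, 12.73).
ΣA = 8393.14 cm², ΣAx_c = 508608.41 cm³, ΣAy_c = 309500.00 cm³.
x_c = 508608.41/8393.14 = 60.60 cm; y_c = 309500.00/8393.14 = 36.88 cm.

x_c = 60.60 cm, y_c = 36.88 cm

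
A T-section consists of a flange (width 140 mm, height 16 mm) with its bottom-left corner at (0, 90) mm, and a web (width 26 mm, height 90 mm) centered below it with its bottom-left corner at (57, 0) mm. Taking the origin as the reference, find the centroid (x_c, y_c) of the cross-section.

web: A = 26 × 90 = 2340.00, centroid at (70.00, 45.00).
flange: A = 140 × 16 = 2240.00, centroid at (70.00, 98.00).
ΣA = 4580.00 mm², ΣAx_c = 320600.00 mm³, ΣAy_c = 324820.00 mm³.
x_c = 320600.00/4580.00 = 70.00 mm; y_c = 324820.00/4580.00 = 70.92 mm.

x_c = 70.00 mm, y_c = 70.92 mm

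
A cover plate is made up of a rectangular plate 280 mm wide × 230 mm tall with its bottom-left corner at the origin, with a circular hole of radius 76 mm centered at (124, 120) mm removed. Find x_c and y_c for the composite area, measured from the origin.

Part | A | x̄ᵢ | ȳᵢ | A·x̄ᵢ | A·ȳᵢ
plate | 64400.00 | 140.00 | 115.00 | 9016000.00 | 7406000.00
hole | -18145.84 | 124.00 | 120.00 | -2250084.06 | -2177500.70
Σ | 46254.16 |  |  | 6765915.94 | 5228499.30
x_c = 6765915.94 / 46254.16 = 146.28 mm
y_c = 5228499.30 / 46254.16 = 113.04 mm

x_c = 146.28 mm, y_c = 113.04 mm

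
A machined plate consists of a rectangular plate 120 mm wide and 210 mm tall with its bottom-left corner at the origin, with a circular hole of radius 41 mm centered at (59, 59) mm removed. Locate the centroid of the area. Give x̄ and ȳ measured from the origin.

x̄ = 60.27 mm, ȳ = 117.20 mm

plate: A = 120 × 210 = 25200.00, centroid at (60.00, 105.00).
hole: A = −π·41² = -5281.02, centroid at (59.00, 59.00).
ΣA = 19918.98 mm²
ΣAx̄ = (25200.00)(60.00) + (-5281.02)(59.00) = 1200419.98 mm³
ΣAȳ = (25200.00)(105.00) + (-5281.02)(59.00) = 2334419.98 mm³
x̄ = 1200419.98 / 19918.98 = 60.27 mm
ȳ = 2334419.98 / 19918.98 = 117.20 mm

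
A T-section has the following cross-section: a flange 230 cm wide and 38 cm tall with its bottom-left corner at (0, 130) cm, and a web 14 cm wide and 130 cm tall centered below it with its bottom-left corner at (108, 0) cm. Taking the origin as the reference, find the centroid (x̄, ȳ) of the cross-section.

x̄ = 115.00 cm, ȳ = 134.52 cm

Part | A | x̄ᵢ | ȳᵢ | A·x̄ᵢ | A·ȳᵢ
web | 1820.00 | 115.00 | 65.00 | 209300.00 | 118300.00
flange | 8740.00 | 115.00 | 149.00 | 1005100.00 | 1302260.00
Σ | 10560.00 |  |  | 1214400.00 | 1420560.00
x̄ = 1214400.00 / 10560.00 = 115.00 cm
ȳ = 1420560.00 / 10560.00 = 134.52 cm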